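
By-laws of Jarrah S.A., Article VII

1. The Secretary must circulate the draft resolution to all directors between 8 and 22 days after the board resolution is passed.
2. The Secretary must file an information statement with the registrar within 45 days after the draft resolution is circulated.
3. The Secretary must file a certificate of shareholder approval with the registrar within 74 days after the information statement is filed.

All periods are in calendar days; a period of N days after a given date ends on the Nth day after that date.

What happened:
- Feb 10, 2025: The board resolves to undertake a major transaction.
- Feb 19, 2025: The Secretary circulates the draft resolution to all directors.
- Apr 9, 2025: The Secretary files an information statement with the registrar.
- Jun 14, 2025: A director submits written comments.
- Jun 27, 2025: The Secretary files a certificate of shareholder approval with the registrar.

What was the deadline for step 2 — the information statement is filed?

Step 2 runs from Feb 19, 2025, when the draft resolution is circulated. 45 days after Feb 19, 2025 is Apr 5, 2025.

Apr 5, 2025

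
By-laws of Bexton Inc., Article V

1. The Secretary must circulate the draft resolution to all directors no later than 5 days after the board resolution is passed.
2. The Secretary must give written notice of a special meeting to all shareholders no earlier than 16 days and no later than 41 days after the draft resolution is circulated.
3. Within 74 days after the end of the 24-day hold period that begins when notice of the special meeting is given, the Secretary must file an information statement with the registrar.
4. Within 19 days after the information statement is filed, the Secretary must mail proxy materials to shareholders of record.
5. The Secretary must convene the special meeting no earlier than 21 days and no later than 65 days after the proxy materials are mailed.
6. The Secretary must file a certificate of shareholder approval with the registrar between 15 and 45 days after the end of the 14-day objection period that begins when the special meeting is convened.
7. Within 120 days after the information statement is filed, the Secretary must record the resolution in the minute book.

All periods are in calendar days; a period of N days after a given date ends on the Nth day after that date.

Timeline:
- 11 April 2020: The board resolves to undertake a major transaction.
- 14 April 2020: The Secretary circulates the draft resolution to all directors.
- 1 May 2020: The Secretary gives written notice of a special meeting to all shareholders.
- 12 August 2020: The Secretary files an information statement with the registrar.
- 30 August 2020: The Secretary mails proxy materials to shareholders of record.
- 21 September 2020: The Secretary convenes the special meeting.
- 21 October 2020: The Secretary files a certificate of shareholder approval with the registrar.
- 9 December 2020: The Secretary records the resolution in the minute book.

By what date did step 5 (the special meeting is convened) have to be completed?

Step 5 runs from 30 August 2020, when the proxy materials are mailed. The window is 21–65 days after 30 August 2020; it closes on 3 November 2020.

3 November 2020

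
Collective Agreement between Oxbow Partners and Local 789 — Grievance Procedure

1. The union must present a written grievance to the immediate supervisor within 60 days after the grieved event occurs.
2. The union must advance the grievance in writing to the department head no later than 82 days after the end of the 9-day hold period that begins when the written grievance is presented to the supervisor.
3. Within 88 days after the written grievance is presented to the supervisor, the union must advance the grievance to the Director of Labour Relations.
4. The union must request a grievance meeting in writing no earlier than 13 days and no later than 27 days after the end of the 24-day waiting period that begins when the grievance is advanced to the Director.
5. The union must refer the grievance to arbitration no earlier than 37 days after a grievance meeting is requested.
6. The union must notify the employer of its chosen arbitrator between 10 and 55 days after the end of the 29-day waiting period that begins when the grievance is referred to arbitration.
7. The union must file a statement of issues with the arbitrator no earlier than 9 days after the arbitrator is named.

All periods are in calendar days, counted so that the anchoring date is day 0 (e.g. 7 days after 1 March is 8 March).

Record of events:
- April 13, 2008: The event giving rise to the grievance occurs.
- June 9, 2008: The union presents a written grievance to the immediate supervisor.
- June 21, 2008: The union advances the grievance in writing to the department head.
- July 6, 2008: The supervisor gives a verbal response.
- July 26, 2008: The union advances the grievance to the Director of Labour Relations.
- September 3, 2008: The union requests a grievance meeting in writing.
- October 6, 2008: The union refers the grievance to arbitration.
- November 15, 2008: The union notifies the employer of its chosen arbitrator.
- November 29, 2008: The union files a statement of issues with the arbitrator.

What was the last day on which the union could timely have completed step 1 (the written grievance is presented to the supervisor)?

June 12, 2008

Step 1 runs from April 13, 2008, when the grieved event occurs. 60 days after April 13, 2008 is June 12, 2008.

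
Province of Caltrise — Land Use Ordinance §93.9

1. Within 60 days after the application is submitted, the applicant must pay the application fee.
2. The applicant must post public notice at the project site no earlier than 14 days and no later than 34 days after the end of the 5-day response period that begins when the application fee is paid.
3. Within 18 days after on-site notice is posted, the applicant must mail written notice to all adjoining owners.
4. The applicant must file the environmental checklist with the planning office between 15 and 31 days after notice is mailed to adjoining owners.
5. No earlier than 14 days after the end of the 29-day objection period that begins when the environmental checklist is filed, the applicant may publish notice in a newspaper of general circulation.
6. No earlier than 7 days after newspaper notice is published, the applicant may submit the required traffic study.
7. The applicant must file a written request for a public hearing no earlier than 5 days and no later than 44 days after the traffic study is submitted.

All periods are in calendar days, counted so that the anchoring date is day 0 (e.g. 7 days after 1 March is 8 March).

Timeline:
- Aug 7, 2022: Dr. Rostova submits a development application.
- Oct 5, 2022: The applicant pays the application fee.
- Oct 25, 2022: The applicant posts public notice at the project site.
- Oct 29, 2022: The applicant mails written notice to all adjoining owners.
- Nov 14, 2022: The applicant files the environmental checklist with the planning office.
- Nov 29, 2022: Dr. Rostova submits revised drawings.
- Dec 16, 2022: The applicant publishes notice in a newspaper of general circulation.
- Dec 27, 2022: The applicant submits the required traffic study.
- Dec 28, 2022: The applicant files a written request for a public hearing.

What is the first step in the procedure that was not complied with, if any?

Step 1: 60 days after Aug 7, 2022 (when the application is submitted) is Oct 6, 2022; Oct 5, 2022 is within that limit.
Step 2: the window is 14–34 days after Oct 10, 2022 (end of the 5-day response period, which began when the application fee is paid on Oct 5, 2022), so Oct 24, 2022 through Nov 13, 2022; Oct 25, 2022 falls inside that range.
Step 3: 18 days after Oct 25, 2022 (when on-site notice is posted) is Nov 12, 2022; Oct 29, 2022 is within that limit.
Step 4: the window is 15–31 days after Oct 29, 2022 (when notice is mailed to adjoining owners), so Nov 13, 2022 through Nov 29, 2022; done Nov 14, 2022, which is between those dates.
Step 5: the earliest permitted date is 14 days after Dec 13, 2022 (end of the 29-day objection period, which began when the environmental checklist is filed on Nov 14, 2022), i.e. Dec 27, 2022; done Dec 16, 2022 — 11 days too early.
That is the first point of non-compliance.

Step 5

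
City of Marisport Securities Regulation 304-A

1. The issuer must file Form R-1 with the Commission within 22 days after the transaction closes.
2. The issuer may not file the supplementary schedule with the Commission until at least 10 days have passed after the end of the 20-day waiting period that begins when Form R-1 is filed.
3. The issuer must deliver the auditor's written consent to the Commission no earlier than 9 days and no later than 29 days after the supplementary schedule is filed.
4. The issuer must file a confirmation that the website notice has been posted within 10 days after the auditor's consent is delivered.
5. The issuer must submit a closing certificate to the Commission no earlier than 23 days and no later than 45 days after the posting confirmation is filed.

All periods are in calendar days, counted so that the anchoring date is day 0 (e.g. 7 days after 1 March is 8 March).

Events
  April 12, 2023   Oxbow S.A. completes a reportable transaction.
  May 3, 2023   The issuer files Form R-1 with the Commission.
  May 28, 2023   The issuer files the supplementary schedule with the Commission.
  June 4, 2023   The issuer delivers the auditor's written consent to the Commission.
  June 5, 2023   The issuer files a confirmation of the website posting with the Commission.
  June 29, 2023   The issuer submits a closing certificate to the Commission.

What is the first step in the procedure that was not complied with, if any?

Step 2

Step 1: 22 days after April 12, 2023 (when the transaction closes) is May 4, 2023; completed May 3, 2023, before the deadline.
Step 2: the earliest permitted date is 10 days after May 23, 2023 (end of the 20-day waiting period, which began when Form R-1 is filed on May 3, 2023), i.e. June 2, 2023; May 28, 2023 is 5 days before the earliest permitted date.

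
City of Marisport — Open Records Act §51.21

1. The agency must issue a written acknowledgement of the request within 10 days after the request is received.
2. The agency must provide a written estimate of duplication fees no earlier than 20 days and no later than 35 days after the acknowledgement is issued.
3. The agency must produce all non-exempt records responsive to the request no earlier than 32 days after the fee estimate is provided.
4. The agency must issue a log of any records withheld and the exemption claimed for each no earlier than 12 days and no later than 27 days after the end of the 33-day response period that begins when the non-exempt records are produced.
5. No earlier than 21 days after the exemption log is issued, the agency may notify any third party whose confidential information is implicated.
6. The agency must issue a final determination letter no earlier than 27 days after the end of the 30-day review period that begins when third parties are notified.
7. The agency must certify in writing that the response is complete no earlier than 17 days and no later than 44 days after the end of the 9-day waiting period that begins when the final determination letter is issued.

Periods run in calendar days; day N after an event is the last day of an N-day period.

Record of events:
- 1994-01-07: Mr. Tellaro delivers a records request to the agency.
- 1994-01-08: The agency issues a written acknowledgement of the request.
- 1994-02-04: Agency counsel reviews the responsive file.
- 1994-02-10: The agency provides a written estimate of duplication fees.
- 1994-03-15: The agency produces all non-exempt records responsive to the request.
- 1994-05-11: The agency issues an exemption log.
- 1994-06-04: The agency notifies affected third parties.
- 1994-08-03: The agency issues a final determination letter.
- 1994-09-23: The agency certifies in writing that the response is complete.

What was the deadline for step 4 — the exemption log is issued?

1994-05-14

The non-exempt records are produced on 1994-03-15; the 33-day response period therefore ends 1994-04-17, and step 4 runs from that date. The window is 12–27 days after 1994-04-17; it closes on 1994-05-14.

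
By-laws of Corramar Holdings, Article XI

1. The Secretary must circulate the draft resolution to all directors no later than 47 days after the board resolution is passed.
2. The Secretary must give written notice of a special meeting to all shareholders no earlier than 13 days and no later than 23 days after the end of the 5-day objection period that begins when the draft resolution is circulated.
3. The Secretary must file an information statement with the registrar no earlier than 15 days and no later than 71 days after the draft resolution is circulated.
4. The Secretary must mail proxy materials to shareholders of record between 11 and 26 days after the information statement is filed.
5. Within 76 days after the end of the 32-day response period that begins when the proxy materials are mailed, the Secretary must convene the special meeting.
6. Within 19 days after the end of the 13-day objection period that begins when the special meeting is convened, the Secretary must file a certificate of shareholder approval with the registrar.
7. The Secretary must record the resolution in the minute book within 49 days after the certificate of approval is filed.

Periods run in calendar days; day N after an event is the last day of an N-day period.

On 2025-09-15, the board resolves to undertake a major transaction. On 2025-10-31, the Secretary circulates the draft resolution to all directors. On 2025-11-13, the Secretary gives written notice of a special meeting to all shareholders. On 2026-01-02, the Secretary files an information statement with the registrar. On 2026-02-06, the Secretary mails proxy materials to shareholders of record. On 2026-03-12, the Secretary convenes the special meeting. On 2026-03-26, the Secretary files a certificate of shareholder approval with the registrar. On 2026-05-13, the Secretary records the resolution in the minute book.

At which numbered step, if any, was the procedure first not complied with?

Step 2

Step 1: 47 days after 2025-09-15 (when the board resolution is passed) is 2025-11-01; completed 2025-10-31, before the deadline.
Step 2: the window is 13–23 days after 2025-11-05 (end of the 5-day objection period, which began when the draft resolution is circulated on 2025-10-31), so 2025-11-18 through 2025-11-28; done 2025-11-13 — 5 days before the window opened.
No need to go further; step 2 was not satisfied.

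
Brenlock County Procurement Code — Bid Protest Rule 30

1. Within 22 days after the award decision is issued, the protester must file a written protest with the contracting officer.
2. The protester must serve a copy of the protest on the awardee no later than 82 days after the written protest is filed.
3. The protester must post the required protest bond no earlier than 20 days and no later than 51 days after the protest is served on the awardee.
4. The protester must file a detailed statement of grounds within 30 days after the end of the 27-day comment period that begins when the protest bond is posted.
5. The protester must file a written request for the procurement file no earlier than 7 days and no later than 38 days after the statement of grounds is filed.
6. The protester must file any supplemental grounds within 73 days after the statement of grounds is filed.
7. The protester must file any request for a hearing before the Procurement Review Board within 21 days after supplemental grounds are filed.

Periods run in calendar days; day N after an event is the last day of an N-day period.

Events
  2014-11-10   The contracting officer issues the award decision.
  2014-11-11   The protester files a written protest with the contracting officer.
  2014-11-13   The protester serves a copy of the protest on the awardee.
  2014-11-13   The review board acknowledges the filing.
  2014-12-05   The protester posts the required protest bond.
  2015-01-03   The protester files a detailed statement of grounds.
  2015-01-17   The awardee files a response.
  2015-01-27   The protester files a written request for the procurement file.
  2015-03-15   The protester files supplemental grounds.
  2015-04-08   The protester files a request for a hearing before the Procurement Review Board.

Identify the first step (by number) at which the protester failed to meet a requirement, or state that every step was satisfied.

Step 7

Step 1 — counting 22 days from 2014-11-10 (when the award decision is issued) gives a deadline of 2014-12-02; done 2014-11-11 — timely.
Step 2 — counting 82 days from 2014-11-11 (when the written protest is filed) gives a deadline of 2015-02-01; 2014-11-13 is within that limit.
Step 3 — 20 and 51 days from 2014-11-13 (when the protest is served on the awardee) are 2014-12-03 and 2015-01-03 respectively; 2014-12-05 falls inside that range.
Step 4 — counting 30 days from 2015-01-01 (end of the 27-day comment period, which began when the protest bond is posted on 2014-12-05) gives a deadline of 2015-01-31; done 2015-01-03 — timely.
Step 5 — 7 and 38 days from 2015-01-03 (when the statement of grounds is filed) are 2015-01-10 and 2015-02-10 respectively; done 2015-01-27 — within the window.
Step 6 — counting 73 days from 2015-01-03 (when the statement of grounds is filed) gives a deadline of 2015-03-17; completed 2015-03-15, before the deadline.
Step 7 — counting 21 days from 2015-03-15 (when supplemental grounds are filed) gives a deadline of 2015-04-05; done 2015-04-08 — 3 days late.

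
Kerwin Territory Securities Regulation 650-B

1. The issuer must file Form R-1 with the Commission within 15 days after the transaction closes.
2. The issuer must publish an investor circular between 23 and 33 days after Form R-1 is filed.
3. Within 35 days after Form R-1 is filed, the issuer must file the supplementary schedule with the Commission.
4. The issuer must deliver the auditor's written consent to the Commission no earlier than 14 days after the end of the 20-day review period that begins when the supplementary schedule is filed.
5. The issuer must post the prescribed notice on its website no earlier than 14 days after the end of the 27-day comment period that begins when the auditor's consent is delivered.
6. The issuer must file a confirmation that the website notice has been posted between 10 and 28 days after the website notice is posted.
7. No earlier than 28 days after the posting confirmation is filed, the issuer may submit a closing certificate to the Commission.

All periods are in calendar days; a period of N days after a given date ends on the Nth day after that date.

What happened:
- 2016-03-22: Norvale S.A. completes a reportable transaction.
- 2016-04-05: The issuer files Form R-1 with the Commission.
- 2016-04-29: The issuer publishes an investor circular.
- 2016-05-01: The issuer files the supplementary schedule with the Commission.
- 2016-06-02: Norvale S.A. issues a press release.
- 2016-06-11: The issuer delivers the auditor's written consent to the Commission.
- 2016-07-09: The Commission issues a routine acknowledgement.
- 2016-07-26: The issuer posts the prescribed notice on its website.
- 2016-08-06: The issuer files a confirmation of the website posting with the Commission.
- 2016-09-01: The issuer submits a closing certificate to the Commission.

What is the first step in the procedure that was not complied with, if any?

Step 7

(1) due by 2016-03-22 + 15 days = 2016-04-06; done 2016-04-05 — timely.
(2) the permitted window runs from 2016-04-05 + 23 = 2016-04-28 to 2016-04-05 + 33 = 2016-05-08; 2016-04-29 falls inside that range.
(3) due by 2016-04-05 + 35 days = 2016-05-10; 2016-05-01 is within that limit.
(4) permitted from 2016-05-21 + 14 days = 2016-06-04 onward; 2016-06-11 is on or after that date.
(5) permitted from 2016-07-08 + 14 days = 2016-07-22 onward; done 2016-07-26, after the minimum wait.
(6) the permitted window runs from 2016-07-26 + 10 = 2016-08-05 to 2016-07-26 + 28 = 2016-08-23; 2016-08-06 falls inside that range.
(7) permitted from 2016-08-06 + 28 days = 2016-09-03 onward; done 2016-09-01 — 2 days too early.
The procedure was therefore not followed at step 7.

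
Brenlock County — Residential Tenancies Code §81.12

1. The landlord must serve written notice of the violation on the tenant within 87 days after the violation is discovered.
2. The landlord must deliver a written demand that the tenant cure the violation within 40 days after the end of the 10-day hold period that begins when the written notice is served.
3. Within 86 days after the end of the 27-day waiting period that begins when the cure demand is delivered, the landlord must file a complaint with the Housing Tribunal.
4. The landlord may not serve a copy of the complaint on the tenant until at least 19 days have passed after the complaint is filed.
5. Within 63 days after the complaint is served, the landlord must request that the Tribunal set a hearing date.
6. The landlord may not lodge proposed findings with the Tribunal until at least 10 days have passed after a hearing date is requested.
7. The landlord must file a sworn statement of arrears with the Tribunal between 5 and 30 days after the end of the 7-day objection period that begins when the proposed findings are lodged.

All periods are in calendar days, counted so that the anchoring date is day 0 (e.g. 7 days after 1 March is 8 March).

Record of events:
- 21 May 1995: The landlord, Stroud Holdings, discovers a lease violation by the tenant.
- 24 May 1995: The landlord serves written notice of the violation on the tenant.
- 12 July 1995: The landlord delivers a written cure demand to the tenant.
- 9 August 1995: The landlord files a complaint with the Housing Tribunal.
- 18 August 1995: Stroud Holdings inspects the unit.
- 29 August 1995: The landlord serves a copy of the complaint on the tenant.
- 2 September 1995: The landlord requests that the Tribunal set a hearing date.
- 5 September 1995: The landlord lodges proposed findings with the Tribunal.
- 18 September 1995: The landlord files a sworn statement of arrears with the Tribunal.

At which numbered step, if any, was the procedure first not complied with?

Step 1: 87 days after 21 May 1995 (when the violation is discovered) is 16 August 1995; done 24 May 1995 — timely.
Step 2: 40 days after 3 June 1995 (end of the 10-day hold period, which began when the written notice is served on 24 May 1995) is 13 July 1995; done 12 July 1995 — timely.
Step 3: 86 days after 8 August 1995 (end of the 27-day waiting period, which began when the cure demand is delivered on 12 July 1995) is 2 November 1995; 9 August 1995 is within that limit.
Step 4: the earliest permitted date is 19 days after 9 August 1995 (when the complaint is filed), i.e. 28 August 1995; 29 August 1995 is on or after that date.
Step 5: 63 days after 29 August 1995 (when the complaint is served) is 31 October 1995; completed 2 September 1995, before the deadline.
Step 6: the earliest permitted date is 10 days after 2 September 1995 (when a hearing date is requested), i.e. 12 September 1995; acted on 5 September 1995, 7 days prematurely.

Step 6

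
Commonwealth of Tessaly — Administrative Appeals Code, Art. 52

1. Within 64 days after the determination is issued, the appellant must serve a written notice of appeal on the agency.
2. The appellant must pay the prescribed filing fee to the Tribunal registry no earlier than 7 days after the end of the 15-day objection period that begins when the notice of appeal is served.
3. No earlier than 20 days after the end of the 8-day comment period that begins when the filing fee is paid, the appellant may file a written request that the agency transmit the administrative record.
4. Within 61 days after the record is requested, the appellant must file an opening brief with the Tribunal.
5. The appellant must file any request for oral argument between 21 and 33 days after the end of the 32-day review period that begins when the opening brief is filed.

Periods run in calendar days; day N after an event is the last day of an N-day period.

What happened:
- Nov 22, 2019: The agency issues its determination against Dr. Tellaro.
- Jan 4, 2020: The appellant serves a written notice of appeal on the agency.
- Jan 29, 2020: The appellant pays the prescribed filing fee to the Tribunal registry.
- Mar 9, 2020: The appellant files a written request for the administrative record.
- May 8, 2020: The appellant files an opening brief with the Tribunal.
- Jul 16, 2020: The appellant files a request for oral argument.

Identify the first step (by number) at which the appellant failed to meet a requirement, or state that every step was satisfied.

Step 1: 64 days after Nov 22, 2019 (when the determination is issued) is Jan 25, 2020; done Jan 4, 2020 — timely.
Step 2: the earliest permitted date is 7 days after Jan 19, 2020 (end of the 15-day objection period, which began when the notice of appeal is served on Jan 4, 2020), i.e. Jan 26, 2020; Jan 29, 2020 is on or after that date.
Step 3: the earliest permitted date is 20 days after Feb 6, 2020 (end of the 8-day comment period, which began when the filing fee is paid on Jan 29, 2020), i.e. Feb 26, 2020; done Mar 9, 2020, after the minimum wait.
Step 4: 61 days after Mar 9, 2020 (when the record is requested) is May 9, 2020; May 8, 2020 is within that limit.
Step 5: the window is 21–33 days after Jun 9, 2020 (end of the 32-day review period, which began when the opening brief is filed on May 8, 2020), so Jun 30, 2020 through Jul 12, 2020; done Jul 16, 2020 — 4 days after the window closed.
No need to go further; step 5 was not satisfied.

Step 5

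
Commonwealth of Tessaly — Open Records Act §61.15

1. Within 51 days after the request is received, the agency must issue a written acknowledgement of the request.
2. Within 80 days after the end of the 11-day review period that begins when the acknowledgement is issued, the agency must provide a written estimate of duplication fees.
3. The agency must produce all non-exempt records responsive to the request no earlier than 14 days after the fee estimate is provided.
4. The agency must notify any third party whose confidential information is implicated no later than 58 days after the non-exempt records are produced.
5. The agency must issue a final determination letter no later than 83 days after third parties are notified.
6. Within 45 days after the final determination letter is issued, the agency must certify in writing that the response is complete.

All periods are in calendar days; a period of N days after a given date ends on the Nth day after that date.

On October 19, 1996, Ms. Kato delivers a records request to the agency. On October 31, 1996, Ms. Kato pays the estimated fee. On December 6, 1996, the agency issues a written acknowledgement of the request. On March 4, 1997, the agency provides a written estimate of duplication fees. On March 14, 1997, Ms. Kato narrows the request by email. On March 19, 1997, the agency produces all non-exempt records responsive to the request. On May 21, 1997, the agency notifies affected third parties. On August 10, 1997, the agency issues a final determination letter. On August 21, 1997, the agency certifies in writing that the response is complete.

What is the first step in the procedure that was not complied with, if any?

Step 1: 51 days after October 19, 1996 (when the request is received) is December 9, 1996; December 6, 1996 is within that limit.
Step 2: 80 days after December 17, 1996 (end of the 11-day review period, which began when the acknowledgement is issued on December 6, 1996) is March 7, 1997; March 4, 1997 is within that limit.
Step 3: the earliest permitted date is 14 days after March 4, 1997 (when the fee estimate is provided), i.e. March 18, 1997; done March 19, 1997 — permitted.
Step 4: 58 days after March 19, 1997 (when the non-exempt records are produced) is May 16, 1997; done May 21, 1997 — 5 days late.
Later steps need not be reached.

Step 4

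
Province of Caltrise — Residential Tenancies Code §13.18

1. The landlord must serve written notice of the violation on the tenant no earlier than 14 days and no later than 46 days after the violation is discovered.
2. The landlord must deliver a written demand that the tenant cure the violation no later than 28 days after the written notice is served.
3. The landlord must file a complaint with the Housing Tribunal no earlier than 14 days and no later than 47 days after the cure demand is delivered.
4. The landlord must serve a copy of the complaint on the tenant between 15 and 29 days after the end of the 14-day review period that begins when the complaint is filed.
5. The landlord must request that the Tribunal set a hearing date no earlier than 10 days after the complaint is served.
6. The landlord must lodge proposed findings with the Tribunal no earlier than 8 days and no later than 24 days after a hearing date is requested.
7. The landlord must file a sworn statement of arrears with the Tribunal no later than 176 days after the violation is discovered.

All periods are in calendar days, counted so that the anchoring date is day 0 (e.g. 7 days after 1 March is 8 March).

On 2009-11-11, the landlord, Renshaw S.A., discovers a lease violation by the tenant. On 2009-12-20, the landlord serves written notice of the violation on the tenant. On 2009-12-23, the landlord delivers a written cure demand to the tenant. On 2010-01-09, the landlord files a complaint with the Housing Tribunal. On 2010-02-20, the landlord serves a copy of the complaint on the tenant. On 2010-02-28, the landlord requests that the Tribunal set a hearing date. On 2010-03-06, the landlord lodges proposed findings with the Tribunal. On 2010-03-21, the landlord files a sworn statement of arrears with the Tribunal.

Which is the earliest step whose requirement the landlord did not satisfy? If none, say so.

Step 5

(1) the permitted window runs from 2009-11-11 + 14 = 2009-11-25 to 2009-11-11 + 46 = 2009-12-27; done 2009-12-20 — within the window.
(2) due by 2009-12-20 + 28 days = 2010-01-17; done 2009-12-23 — timely.
(3) the permitted window runs from 2009-12-23 + 14 = 2010-01-06 to 2009-12-23 + 47 = 2010-02-08; 2010-01-09 falls inside that range.
(4) the permitted window runs from 2010-01-23 + 15 = 2010-02-07 to 2010-01-23 + 29 = 2010-02-21; done 2010-02-20 — within the window.
(5) permitted from 2010-02-20 + 10 days = 2010-03-02 onward; 2010-02-28 is 2 days before the earliest permitted date.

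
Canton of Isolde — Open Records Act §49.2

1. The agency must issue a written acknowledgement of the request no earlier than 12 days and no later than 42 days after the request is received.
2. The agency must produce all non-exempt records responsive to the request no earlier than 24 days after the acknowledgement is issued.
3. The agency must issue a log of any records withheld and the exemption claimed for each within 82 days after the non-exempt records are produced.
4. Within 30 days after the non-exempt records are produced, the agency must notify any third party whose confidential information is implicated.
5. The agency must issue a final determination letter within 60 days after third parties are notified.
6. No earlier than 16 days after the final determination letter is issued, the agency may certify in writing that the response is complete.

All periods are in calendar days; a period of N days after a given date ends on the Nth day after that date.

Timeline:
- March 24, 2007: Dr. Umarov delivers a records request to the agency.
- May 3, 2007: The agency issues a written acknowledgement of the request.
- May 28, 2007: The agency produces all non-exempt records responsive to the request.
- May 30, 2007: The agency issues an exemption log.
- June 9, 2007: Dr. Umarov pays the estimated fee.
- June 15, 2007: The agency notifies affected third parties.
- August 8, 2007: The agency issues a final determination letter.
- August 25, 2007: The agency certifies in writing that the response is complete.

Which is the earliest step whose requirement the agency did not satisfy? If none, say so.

None — every step was satisfied

(1) the permitted window runs from March 24, 2007 + 12 = April 5, 2007 to March 24, 2007 + 42 = May 5, 2007; done May 3, 2007 — within the window.
(2) permitted from May 3, 2007 + 24 days = May 27, 2007 onward; May 28, 2007 is on or after that date.
(3) due by May 28, 2007 + 82 days = August 18, 2007; completed May 30, 2007, before the deadline.
(4) due by May 28, 2007 + 30 days = June 27, 2007; done June 15, 2007 — timely.
(5) due by June 15, 2007 + 60 days = August 14, 2007; August 8, 2007 is within that limit.
(6) permitted from August 8, 2007 + 16 days = August 24, 2007 onward; done August 25, 2007 — permitted.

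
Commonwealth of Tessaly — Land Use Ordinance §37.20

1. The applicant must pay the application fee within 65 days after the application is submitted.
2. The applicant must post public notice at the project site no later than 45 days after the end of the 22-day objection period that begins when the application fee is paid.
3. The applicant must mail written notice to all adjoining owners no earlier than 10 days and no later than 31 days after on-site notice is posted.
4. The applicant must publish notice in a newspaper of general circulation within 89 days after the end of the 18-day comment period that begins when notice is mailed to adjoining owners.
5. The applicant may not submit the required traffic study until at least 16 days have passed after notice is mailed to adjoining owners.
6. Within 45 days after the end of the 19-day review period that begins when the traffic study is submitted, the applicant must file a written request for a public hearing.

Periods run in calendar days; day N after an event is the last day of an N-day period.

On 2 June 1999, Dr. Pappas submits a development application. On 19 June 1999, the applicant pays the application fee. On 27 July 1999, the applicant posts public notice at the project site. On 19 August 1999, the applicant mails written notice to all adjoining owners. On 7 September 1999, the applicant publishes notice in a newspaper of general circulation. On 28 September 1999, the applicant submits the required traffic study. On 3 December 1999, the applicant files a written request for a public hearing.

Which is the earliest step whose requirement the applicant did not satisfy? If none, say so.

Step 6

(1) due by 2 June 1999 + 65 days = 6 August 1999; completed 19 June 1999, before the deadline.
(2) due by 11 July 1999 + 45 days = 25 August 1999; completed 27 July 1999, before the deadline.
(3) the permitted window runs from 27 July 1999 + 10 = 6 August 1999 to 27 July 1999 + 31 = 27 August 1999; done 19 August 1999 — within the window.
(4) due by 6 September 1999 + 89 days = 4 December 1999; completed 7 September 1999, before the deadline.
(5) permitted from 19 August 1999 + 16 days = 4 September 1999 onward; done 28 September 1999 — permitted.
(6) due by 17 October 1999 + 45 days = 1 December 1999; done 3 December 1999 — 2 days late.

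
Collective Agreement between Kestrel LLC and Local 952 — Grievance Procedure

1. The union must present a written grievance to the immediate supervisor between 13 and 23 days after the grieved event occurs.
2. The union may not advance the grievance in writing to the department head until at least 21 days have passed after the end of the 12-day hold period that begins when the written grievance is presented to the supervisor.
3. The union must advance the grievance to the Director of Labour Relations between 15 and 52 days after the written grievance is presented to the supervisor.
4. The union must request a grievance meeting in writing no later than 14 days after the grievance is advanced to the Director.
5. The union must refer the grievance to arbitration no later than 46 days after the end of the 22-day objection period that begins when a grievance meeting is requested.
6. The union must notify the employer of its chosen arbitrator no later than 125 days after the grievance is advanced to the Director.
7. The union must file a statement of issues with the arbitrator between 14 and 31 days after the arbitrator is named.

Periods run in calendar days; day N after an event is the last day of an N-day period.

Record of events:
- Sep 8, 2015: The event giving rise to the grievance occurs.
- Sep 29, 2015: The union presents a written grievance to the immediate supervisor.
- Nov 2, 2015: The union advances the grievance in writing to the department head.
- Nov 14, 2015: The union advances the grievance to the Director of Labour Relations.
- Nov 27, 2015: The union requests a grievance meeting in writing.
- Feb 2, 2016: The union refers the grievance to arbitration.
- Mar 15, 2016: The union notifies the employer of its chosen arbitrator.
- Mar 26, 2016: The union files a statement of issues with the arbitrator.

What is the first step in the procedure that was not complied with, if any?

(1) the permitted window runs from Sep 8, 2015 + 13 = Sep 21, 2015 to Sep 8, 2015 + 23 = Oct 1, 2015; done Sep 29, 2015 — within the window.
(2) permitted from Oct 11, 2015 + 21 days = Nov 1, 2015 onward; done Nov 2, 2015, after the minimum wait.
(3) the permitted window runs from Sep 29, 2015 + 15 = Oct 14, 2015 to Sep 29, 2015 + 52 = Nov 20, 2015; Nov 14, 2015 falls inside that range.
(4) due by Nov 14, 2015 + 14 days = Nov 28, 2015; completed Nov 27, 2015, before the deadline.
(5) due by Dec 19, 2015 + 46 days = Feb 3, 2016; completed Feb 2, 2016, before the deadline.
(6) due by Nov 14, 2015 + 125 days = Mar 18, 2016; Mar 15, 2016 is within that limit.
(7) the permitted window runs from Mar 15, 2016 + 14 = Mar 29, 2016 to Mar 15, 2016 + 31 = Apr 15, 2016; Mar 26, 2016 is 3 days too early.
Later steps need not be reached.

Step 7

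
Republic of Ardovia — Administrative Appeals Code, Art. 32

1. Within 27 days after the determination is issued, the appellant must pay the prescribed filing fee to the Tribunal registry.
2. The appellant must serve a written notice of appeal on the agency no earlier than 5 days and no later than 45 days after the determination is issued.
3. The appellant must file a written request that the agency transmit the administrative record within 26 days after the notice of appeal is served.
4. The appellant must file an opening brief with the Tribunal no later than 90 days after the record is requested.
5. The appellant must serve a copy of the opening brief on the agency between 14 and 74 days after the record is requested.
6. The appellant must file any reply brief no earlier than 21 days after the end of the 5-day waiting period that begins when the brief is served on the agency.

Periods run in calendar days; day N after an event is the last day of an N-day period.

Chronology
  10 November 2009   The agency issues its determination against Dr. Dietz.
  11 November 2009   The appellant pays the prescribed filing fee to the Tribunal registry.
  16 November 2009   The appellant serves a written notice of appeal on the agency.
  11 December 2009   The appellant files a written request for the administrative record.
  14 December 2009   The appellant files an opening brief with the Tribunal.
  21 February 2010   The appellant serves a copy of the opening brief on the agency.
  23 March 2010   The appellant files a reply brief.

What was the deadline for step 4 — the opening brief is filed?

11 March 2010

Step 4 runs from 11 December 2009, when the record is requested. 90 days after 11 December 2009 is 11 March 2010.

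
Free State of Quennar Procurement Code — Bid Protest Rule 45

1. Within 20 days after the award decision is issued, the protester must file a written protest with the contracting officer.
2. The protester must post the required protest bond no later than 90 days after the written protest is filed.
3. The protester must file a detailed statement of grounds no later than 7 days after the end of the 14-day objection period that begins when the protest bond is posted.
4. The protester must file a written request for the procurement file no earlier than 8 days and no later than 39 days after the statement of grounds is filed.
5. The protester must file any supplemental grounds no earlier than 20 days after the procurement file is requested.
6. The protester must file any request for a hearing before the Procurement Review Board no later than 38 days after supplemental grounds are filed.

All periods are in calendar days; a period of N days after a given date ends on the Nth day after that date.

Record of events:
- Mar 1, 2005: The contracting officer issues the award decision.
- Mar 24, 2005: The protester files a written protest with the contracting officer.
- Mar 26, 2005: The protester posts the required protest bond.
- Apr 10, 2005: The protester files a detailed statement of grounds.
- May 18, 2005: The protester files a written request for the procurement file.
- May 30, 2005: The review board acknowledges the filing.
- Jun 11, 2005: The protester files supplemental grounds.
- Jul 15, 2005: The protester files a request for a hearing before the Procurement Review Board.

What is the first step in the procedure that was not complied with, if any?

(1) due by Mar 1, 2005 + 20 days = Mar 21, 2005; not done until Mar 24, 2005, 3 days after the deadline.

Step 1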